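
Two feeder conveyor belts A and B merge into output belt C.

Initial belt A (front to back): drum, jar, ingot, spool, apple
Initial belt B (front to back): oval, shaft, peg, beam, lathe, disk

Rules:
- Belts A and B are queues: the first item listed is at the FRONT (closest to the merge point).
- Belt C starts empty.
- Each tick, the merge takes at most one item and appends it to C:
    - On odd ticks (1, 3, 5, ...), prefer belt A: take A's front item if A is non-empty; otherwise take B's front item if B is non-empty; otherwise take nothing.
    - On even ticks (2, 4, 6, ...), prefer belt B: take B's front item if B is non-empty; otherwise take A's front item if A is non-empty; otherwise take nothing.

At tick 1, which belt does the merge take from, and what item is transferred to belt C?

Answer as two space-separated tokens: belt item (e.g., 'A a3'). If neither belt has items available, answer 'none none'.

Answer: A drum

Derivation:
Tick 1: prefer A, take drum from A; A=[jar,ingot,spool,apple] B=[oval,shaft,peg,beam,lathe,disk] C=[drum]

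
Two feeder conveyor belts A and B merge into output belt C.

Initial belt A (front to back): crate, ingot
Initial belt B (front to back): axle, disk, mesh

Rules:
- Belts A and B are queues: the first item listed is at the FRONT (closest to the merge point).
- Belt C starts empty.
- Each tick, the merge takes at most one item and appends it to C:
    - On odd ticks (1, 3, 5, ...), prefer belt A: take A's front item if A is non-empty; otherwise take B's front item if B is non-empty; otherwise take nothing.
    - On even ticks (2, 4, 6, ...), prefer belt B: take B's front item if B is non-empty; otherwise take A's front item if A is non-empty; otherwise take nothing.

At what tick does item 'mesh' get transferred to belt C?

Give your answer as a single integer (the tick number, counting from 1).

Answer: 5

Derivation:
Tick 1: prefer A, take crate from A; A=[ingot] B=[axle,disk,mesh] C=[crate]
Tick 2: prefer B, take axle from B; A=[ingot] B=[disk,mesh] C=[crate,axle]
Tick 3: prefer A, take ingot from A; A=[-] B=[disk,mesh] C=[crate,axle,ingot]
Tick 4: prefer B, take disk from B; A=[-] B=[mesh] C=[crate,axle,ingot,disk]
Tick 5: prefer A, take mesh from B; A=[-] B=[-] C=[crate,axle,ingot,disk,mesh]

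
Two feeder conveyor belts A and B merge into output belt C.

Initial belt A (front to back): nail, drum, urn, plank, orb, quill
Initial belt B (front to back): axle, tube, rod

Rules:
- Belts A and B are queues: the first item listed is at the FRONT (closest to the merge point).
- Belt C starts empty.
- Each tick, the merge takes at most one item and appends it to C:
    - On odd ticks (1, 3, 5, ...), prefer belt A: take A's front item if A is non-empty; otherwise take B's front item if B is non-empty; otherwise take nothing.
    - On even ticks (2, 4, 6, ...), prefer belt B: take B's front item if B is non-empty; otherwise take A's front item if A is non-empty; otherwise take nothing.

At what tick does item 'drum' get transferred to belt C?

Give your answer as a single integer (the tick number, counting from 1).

Tick 1: prefer A, take nail from A; A=[drum,urn,plank,orb,quill] B=[axle,tube,rod] C=[nail]
Tick 2: prefer B, take axle from B; A=[drum,urn,plank,orb,quill] B=[tube,rod] C=[nail,axle]
Tick 3: prefer A, take drum from A; A=[urn,plank,orb,quill] B=[tube,rod] C=[nail,axle,drum]

Answer: 3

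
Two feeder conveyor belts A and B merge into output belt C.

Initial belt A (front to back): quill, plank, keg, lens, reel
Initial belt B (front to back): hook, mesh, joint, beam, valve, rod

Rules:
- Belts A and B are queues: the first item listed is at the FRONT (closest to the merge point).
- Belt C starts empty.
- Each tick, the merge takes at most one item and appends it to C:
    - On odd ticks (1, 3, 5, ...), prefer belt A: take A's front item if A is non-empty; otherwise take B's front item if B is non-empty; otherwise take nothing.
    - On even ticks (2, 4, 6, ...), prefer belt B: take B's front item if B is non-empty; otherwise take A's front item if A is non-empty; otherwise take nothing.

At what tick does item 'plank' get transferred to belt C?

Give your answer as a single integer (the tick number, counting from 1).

Tick 1: prefer A, take quill from A; A=[plank,keg,lens,reel] B=[hook,mesh,joint,beam,valve,rod] C=[quill]
Tick 2: prefer B, take hook from B; A=[plank,keg,lens,reel] B=[mesh,joint,beam,valve,rod] C=[quill,hook]
Tick 3: prefer A, take plank from A; A=[keg,lens,reel] B=[mesh,joint,beam,valve,rod] C=[quill,hook,plank]

Answer: 3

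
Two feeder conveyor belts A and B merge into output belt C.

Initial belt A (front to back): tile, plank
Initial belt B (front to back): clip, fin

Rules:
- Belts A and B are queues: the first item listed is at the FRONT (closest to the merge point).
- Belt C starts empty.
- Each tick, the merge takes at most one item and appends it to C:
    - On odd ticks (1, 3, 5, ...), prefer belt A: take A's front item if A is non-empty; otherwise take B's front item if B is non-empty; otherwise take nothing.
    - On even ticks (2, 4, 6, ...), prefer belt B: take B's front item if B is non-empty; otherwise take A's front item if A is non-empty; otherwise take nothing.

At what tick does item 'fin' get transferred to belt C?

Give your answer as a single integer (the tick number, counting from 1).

Answer: 4

Derivation:
Tick 1: prefer A, take tile from A; A=[plank] B=[clip,fin] C=[tile]
Tick 2: prefer B, take clip from B; A=[plank] B=[fin] C=[tile,clip]
Tick 3: prefer A, take plank from A; A=[-] B=[fin] C=[tile,clip,plank]
Tick 4: prefer B, take fin from B; A=[-] B=[-] C=[tile,clip,plank,fin]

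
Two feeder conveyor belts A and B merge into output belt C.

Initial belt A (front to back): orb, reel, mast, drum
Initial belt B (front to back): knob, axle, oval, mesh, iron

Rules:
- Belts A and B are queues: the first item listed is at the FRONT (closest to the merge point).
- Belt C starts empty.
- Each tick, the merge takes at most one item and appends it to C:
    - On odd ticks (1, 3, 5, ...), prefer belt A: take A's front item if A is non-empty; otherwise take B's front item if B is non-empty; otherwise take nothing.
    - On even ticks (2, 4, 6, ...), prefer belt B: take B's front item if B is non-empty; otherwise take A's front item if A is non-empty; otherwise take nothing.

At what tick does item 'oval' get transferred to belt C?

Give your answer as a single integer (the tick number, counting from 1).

Tick 1: prefer A, take orb from A; A=[reel,mast,drum] B=[knob,axle,oval,mesh,iron] C=[orb]
Tick 2: prefer B, take knob from B; A=[reel,mast,drum] B=[axle,oval,mesh,iron] C=[orb,knob]
Tick 3: prefer A, take reel from A; A=[mast,drum] B=[axle,oval,mesh,iron] C=[orb,knob,reel]
Tick 4: prefer B, take axle from B; A=[mast,drum] B=[oval,mesh,iron] C=[orb,knob,reel,axle]
Tick 5: prefer A, take mast from A; A=[drum] B=[oval,mesh,iron] C=[orb,knob,reel,axle,mast]
Tick 6: prefer B, take oval from B; A=[drum] B=[mesh,iron] C=[orb,knob,reel,axle,mast,oval]

Answer: 6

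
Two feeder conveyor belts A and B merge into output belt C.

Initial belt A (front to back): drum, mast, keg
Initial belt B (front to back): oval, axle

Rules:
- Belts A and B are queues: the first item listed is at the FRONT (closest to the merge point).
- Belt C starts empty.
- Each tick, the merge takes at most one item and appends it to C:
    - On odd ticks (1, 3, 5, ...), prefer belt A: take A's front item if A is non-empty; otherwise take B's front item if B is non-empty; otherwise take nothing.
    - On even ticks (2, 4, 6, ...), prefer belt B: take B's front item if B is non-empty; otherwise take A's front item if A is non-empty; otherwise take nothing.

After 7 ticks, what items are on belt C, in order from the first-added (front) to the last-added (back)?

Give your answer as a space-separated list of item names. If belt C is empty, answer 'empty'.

Answer: drum oval mast axle keg

Derivation:
Tick 1: prefer A, take drum from A; A=[mast,keg] B=[oval,axle] C=[drum]
Tick 2: prefer B, take oval from B; A=[mast,keg] B=[axle] C=[drum,oval]
Tick 3: prefer A, take mast from A; A=[keg] B=[axle] C=[drum,oval,mast]
Tick 4: prefer B, take axle from B; A=[keg] B=[-] C=[drum,oval,mast,axle]
Tick 5: prefer A, take keg from A; A=[-] B=[-] C=[drum,oval,mast,axle,keg]
Tick 6: prefer B, both empty, nothing taken; A=[-] B=[-] C=[drum,oval,mast,axle,keg]
Tick 7: prefer A, both empty, nothing taken; A=[-] B=[-] C=[drum,oval,mast,axle,keg]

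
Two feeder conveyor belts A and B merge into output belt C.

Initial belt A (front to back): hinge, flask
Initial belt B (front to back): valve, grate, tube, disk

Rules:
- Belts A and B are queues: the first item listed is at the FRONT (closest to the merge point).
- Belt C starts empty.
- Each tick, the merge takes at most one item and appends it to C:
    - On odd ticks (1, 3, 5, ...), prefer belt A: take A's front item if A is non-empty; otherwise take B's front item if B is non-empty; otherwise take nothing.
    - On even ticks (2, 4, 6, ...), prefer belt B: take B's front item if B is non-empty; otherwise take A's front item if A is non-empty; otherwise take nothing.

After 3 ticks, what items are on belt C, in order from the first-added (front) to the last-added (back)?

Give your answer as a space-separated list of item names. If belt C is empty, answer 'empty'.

Tick 1: prefer A, take hinge from A; A=[flask] B=[valve,grate,tube,disk] C=[hinge]
Tick 2: prefer B, take valve from B; A=[flask] B=[grate,tube,disk] C=[hinge,valve]
Tick 3: prefer A, take flask from A; A=[-] B=[grate,tube,disk] C=[hinge,valve,flask]

Answer: hinge valve flask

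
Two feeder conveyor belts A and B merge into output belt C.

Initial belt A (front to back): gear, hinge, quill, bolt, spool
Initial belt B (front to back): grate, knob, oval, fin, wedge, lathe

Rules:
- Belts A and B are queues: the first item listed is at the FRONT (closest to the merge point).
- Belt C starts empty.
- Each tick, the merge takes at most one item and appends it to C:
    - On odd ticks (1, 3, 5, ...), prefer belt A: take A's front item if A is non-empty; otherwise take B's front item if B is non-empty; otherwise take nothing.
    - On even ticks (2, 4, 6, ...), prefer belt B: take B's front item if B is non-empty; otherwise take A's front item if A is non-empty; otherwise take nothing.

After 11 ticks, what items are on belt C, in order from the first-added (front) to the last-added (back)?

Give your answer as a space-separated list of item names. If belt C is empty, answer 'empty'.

Tick 1: prefer A, take gear from A; A=[hinge,quill,bolt,spool] B=[grate,knob,oval,fin,wedge,lathe] C=[gear]
Tick 2: prefer B, take grate from B; A=[hinge,quill,bolt,spool] B=[knob,oval,fin,wedge,lathe] C=[gear,grate]
Tick 3: prefer A, take hinge from A; A=[quill,bolt,spool] B=[knob,oval,fin,wedge,lathe] C=[gear,grate,hinge]
Tick 4: prefer B, take knob from B; A=[quill,bolt,spool] B=[oval,fin,wedge,lathe] C=[gear,grate,hinge,knob]
Tick 5: prefer A, take quill from A; A=[bolt,spool] B=[oval,fin,wedge,lathe] C=[gear,grate,hinge,knob,quill]
Tick 6: prefer B, take oval from B; A=[bolt,spool] B=[fin,wedge,lathe] C=[gear,grate,hinge,knob,quill,oval]
Tick 7: prefer A, take bolt from A; A=[spool] B=[fin,wedge,lathe] C=[gear,grate,hinge,knob,quill,oval,bolt]
Tick 8: prefer B, take fin from B; A=[spool] B=[wedge,lathe] C=[gear,grate,hinge,knob,quill,oval,bolt,fin]
Tick 9: prefer A, take spool from A; A=[-] B=[wedge,lathe] C=[gear,grate,hinge,knob,quill,oval,bolt,fin,spool]
Tick 10: prefer B, take wedge from B; A=[-] B=[lathe] C=[gear,grate,hinge,knob,quill,oval,bolt,fin,spool,wedge]
Tick 11: prefer A, take lathe from B; A=[-] B=[-] C=[gear,grate,hinge,knob,quill,oval,bolt,fin,spool,wedge,lathe]

Answer: gear grate hinge knob quill oval bolt fin spool wedge lathe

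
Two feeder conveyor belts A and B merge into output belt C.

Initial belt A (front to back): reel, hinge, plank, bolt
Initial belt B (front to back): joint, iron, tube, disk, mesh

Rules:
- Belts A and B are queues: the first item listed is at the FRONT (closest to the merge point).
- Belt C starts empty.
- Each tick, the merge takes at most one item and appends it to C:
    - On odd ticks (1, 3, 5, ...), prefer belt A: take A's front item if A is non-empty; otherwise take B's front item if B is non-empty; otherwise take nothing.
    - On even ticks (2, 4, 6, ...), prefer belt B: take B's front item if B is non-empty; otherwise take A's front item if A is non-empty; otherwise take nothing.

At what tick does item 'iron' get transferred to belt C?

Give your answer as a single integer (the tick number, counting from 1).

Tick 1: prefer A, take reel from A; A=[hinge,plank,bolt] B=[joint,iron,tube,disk,mesh] C=[reel]
Tick 2: prefer B, take joint from B; A=[hinge,plank,bolt] B=[iron,tube,disk,mesh] C=[reel,joint]
Tick 3: prefer A, take hinge from A; A=[plank,bolt] B=[iron,tube,disk,mesh] C=[reel,joint,hinge]
Tick 4: prefer B, take iron from B; A=[plank,bolt] B=[tube,disk,mesh] C=[reel,joint,hinge,iron]

Answer: 4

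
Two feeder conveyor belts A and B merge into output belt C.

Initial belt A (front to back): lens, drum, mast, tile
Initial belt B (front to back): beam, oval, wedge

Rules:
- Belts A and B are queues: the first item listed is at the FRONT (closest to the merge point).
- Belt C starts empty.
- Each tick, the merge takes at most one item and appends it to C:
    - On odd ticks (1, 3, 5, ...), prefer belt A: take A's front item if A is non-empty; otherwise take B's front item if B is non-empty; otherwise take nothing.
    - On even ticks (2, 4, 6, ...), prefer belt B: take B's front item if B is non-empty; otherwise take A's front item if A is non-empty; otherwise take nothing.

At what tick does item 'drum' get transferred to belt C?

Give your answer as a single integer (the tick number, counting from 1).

Answer: 3

Derivation:
Tick 1: prefer A, take lens from A; A=[drum,mast,tile] B=[beam,oval,wedge] C=[lens]
Tick 2: prefer B, take beam from B; A=[drum,mast,tile] B=[oval,wedge] C=[lens,beam]
Tick 3: prefer A, take drum from A; A=[mast,tile] B=[oval,wedge] C=[lens,beam,drum]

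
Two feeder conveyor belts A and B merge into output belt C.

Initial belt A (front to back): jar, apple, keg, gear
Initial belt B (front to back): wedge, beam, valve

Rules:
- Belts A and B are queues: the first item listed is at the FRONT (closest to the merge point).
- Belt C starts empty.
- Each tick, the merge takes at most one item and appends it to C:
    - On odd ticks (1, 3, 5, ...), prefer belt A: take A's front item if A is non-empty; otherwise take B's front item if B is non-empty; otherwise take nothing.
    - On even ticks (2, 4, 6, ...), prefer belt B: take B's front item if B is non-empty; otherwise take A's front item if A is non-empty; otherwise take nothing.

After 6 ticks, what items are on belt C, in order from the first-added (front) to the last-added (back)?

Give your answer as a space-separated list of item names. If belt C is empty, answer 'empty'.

Tick 1: prefer A, take jar from A; A=[apple,keg,gear] B=[wedge,beam,valve] C=[jar]
Tick 2: prefer B, take wedge from B; A=[apple,keg,gear] B=[beam,valve] C=[jar,wedge]
Tick 3: prefer A, take apple from A; A=[keg,gear] B=[beam,valve] C=[jar,wedge,apple]
Tick 4: prefer B, take beam from B; A=[keg,gear] B=[valve] C=[jar,wedge,apple,beam]
Tick 5: prefer A, take keg from A; A=[gear] B=[valve] C=[jar,wedge,apple,beam,keg]
Tick 6: prefer B, take valve from B; A=[gear] B=[-] C=[jar,wedge,apple,beam,keg,valve]

Answer: jar wedge apple beam keg valve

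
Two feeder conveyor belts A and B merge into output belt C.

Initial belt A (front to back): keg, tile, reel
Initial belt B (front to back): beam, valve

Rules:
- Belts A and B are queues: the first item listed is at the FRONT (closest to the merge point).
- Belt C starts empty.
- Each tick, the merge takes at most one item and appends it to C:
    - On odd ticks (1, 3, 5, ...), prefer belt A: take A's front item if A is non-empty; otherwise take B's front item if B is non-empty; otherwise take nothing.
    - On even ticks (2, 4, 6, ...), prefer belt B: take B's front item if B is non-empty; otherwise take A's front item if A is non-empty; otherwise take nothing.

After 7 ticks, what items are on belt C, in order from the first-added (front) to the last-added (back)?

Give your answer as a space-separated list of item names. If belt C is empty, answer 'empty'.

Answer: keg beam tile valve reel

Derivation:
Tick 1: prefer A, take keg from A; A=[tile,reel] B=[beam,valve] C=[keg]
Tick 2: prefer B, take beam from B; A=[tile,reel] B=[valve] C=[keg,beam]
Tick 3: prefer A, take tile from A; A=[reel] B=[valve] C=[keg,beam,tile]
Tick 4: prefer B, take valve from B; A=[reel] B=[-] C=[keg,beam,tile,valve]
Tick 5: prefer A, take reel from A; A=[-] B=[-] C=[keg,beam,tile,valve,reel]
Tick 6: prefer B, both empty, nothing taken; A=[-] B=[-] C=[keg,beam,tile,valve,reel]
Tick 7: prefer A, both empty, nothing taken; A=[-] B=[-] C=[keg,beam,tile,valve,reel]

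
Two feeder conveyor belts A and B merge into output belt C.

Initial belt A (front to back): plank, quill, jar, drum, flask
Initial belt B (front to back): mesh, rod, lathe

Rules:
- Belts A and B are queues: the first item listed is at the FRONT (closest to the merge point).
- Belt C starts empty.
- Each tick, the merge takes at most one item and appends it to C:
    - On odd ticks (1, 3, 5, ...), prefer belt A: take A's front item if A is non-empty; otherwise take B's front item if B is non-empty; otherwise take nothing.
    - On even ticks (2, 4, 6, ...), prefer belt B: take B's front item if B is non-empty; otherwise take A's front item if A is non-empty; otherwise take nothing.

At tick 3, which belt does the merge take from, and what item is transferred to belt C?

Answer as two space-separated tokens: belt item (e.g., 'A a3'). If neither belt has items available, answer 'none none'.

Tick 1: prefer A, take plank from A; A=[quill,jar,drum,flask] B=[mesh,rod,lathe] C=[plank]
Tick 2: prefer B, take mesh from B; A=[quill,jar,drum,flask] B=[rod,lathe] C=[plank,mesh]
Tick 3: prefer A, take quill from A; A=[jar,drum,flask] B=[rod,lathe] C=[plank,mesh,quill]

Answer: A quill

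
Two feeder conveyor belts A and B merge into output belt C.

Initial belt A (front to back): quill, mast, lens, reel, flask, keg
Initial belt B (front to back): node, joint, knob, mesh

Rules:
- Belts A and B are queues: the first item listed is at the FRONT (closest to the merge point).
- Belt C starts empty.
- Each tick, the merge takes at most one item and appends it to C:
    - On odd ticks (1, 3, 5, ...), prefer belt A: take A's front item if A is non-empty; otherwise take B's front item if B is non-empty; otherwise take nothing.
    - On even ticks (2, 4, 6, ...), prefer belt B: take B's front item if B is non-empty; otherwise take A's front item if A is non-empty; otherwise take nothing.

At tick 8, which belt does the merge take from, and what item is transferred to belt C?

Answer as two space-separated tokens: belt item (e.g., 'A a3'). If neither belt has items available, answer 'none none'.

Answer: B mesh

Derivation:
Tick 1: prefer A, take quill from A; A=[mast,lens,reel,flask,keg] B=[node,joint,knob,mesh] C=[quill]
Tick 2: prefer B, take node from B; A=[mast,lens,reel,flask,keg] B=[joint,knob,mesh] C=[quill,node]
Tick 3: prefer A, take mast from A; A=[lens,reel,flask,keg] B=[joint,knob,mesh] C=[quill,node,mast]
Tick 4: prefer B, take joint from B; A=[lens,reel,flask,keg] B=[knob,mesh] C=[quill,node,mast,joint]
Tick 5: prefer A, take lens from A; A=[reel,flask,keg] B=[knob,mesh] C=[quill,node,mast,joint,lens]
Tick 6: prefer B, take knob from B; A=[reel,flask,keg] B=[mesh] C=[quill,node,mast,joint,lens,knob]
Tick 7: prefer A, take reel from A; A=[flask,keg] B=[mesh] C=[quill,node,mast,joint,lens,knob,reel]
Tick 8: prefer B, take mesh from B; A=[flask,keg] B=[-] C=[quill,node,mast,joint,lens,knob,reel,mesh]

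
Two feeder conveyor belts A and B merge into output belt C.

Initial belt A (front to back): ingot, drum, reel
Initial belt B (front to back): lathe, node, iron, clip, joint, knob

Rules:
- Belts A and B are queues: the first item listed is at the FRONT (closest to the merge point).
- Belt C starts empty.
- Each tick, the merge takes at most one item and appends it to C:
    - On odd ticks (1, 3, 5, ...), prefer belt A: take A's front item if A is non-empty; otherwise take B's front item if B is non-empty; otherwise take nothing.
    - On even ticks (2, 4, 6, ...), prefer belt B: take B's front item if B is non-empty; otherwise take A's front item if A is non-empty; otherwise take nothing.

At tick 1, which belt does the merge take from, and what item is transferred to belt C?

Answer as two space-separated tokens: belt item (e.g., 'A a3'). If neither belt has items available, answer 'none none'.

Tick 1: prefer A, take ingot from A; A=[drum,reel] B=[lathe,node,iron,clip,joint,knob] C=[ingot]

Answer: A ingot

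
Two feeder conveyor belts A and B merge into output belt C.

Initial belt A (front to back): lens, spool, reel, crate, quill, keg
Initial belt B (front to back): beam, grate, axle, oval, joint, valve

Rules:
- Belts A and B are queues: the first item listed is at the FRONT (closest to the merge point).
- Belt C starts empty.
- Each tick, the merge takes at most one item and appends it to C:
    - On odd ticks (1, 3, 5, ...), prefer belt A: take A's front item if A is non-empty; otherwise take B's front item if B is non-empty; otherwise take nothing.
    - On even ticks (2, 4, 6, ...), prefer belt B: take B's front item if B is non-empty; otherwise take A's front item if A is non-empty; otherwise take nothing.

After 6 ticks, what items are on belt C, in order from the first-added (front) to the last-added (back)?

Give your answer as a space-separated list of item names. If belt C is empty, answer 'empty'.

Tick 1: prefer A, take lens from A; A=[spool,reel,crate,quill,keg] B=[beam,grate,axle,oval,joint,valve] C=[lens]
Tick 2: prefer B, take beam from B; A=[spool,reel,crate,quill,keg] B=[grate,axle,oval,joint,valve] C=[lens,beam]
Tick 3: prefer A, take spool from A; A=[reel,crate,quill,keg] B=[grate,axle,oval,joint,valve] C=[lens,beam,spool]
Tick 4: prefer B, take grate from B; A=[reel,crate,quill,keg] B=[axle,oval,joint,valve] C=[lens,beam,spool,grate]
Tick 5: prefer A, take reel from A; A=[crate,quill,keg] B=[axle,oval,joint,valve] C=[lens,beam,spool,grate,reel]
Tick 6: prefer B, take axle from B; A=[crate,quill,keg] B=[oval,joint,valve] C=[lens,beam,spool,grate,reel,axle]

Answer: lens beam spool grate reel axle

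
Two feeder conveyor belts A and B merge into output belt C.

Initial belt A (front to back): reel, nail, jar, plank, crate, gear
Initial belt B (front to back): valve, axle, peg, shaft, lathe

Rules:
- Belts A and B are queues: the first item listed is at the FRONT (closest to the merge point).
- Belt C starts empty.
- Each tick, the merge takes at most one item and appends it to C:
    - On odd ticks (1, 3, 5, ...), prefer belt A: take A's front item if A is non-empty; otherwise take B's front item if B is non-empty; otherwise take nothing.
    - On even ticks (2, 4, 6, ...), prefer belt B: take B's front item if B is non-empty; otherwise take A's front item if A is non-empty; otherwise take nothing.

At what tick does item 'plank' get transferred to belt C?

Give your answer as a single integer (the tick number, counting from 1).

Answer: 7

Derivation:
Tick 1: prefer A, take reel from A; A=[nail,jar,plank,crate,gear] B=[valve,axle,peg,shaft,lathe] C=[reel]
Tick 2: prefer B, take valve from B; A=[nail,jar,plank,crate,gear] B=[axle,peg,shaft,lathe] C=[reel,valve]
Tick 3: prefer A, take nail from A; A=[jar,plank,crate,gear] B=[axle,peg,shaft,lathe] C=[reel,valve,nail]
Tick 4: prefer B, take axle from B; A=[jar,plank,crate,gear] B=[peg,shaft,lathe] C=[reel,valve,nail,axle]
Tick 5: prefer A, take jar from A; A=[plank,crate,gear] B=[peg,shaft,lathe] C=[reel,valve,nail,axle,jar]
Tick 6: prefer B, take peg from B; A=[plank,crate,gear] B=[shaft,lathe] C=[reel,valve,nail,axle,jar,peg]
Tick 7: prefer A, take plank from A; A=[crate,gear] B=[shaft,lathe] C=[reel,valve,nail,axle,jar,peg,plank]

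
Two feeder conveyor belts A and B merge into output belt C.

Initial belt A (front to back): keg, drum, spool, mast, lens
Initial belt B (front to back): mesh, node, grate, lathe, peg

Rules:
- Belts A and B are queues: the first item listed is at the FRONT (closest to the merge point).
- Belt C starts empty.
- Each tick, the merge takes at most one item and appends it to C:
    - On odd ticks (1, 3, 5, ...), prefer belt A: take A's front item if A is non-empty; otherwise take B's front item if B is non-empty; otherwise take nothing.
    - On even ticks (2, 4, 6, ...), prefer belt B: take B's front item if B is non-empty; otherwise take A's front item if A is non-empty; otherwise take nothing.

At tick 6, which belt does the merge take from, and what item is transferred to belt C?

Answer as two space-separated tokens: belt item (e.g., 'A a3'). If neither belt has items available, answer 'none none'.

Tick 1: prefer A, take keg from A; A=[drum,spool,mast,lens] B=[mesh,node,grate,lathe,peg] C=[keg]
Tick 2: prefer B, take mesh from B; A=[drum,spool,mast,lens] B=[node,grate,lathe,peg] C=[keg,mesh]
Tick 3: prefer A, take drum from A; A=[spool,mast,lens] B=[node,grate,lathe,peg] C=[keg,mesh,drum]
Tick 4: prefer B, take node from B; A=[spool,mast,lens] B=[grate,lathe,peg] C=[keg,mesh,drum,node]
Tick 5: prefer A, take spool from A; A=[mast,lens] B=[grate,lathe,peg] C=[keg,mesh,drum,node,spool]
Tick 6: prefer B, take grate from B; A=[mast,lens] B=[lathe,peg] C=[keg,mesh,drum,node,spool,grate]

Answer: B grate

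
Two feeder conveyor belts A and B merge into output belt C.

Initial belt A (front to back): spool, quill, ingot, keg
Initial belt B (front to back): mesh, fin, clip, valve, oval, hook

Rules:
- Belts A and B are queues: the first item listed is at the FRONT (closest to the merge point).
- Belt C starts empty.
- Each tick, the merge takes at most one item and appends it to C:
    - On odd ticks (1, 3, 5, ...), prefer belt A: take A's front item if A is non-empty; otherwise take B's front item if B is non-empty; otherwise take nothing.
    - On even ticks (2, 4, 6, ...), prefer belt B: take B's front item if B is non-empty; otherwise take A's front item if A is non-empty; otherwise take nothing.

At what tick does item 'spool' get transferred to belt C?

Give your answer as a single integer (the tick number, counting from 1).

Answer: 1

Derivation:
Tick 1: prefer A, take spool from A; A=[quill,ingot,keg] B=[mesh,fin,clip,valve,oval,hook] C=[spool]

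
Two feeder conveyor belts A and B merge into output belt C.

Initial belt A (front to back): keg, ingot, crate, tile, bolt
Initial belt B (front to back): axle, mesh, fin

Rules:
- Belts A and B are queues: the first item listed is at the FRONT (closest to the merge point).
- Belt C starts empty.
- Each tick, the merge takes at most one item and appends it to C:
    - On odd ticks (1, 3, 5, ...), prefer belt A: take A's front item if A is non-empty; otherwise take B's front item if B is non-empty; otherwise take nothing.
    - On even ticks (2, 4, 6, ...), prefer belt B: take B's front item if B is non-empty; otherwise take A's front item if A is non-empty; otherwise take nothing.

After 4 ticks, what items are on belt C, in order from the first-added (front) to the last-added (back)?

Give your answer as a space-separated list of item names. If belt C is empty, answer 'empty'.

Tick 1: prefer A, take keg from A; A=[ingot,crate,tile,bolt] B=[axle,mesh,fin] C=[keg]
Tick 2: prefer B, take axle from B; A=[ingot,crate,tile,bolt] B=[mesh,fin] C=[keg,axle]
Tick 3: prefer A, take ingot from A; A=[crate,tile,bolt] B=[mesh,fin] C=[keg,axle,ingot]
Tick 4: prefer B, take mesh from B; A=[crate,tile,bolt] B=[fin] C=[keg,axle,ingot,mesh]

Answer: keg axle ingot mesh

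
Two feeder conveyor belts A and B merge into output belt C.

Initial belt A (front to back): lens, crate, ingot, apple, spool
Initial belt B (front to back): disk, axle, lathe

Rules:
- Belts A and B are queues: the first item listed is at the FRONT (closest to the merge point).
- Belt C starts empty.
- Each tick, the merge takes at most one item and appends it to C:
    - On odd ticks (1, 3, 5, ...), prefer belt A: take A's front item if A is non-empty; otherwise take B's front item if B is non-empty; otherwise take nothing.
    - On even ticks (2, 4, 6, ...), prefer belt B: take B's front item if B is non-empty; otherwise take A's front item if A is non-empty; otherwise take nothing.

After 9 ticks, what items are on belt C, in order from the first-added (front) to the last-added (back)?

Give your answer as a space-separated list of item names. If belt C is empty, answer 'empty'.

Answer: lens disk crate axle ingot lathe apple spool

Derivation:
Tick 1: prefer A, take lens from A; A=[crate,ingot,apple,spool] B=[disk,axle,lathe] C=[lens]
Tick 2: prefer B, take disk from B; A=[crate,ingot,apple,spool] B=[axle,lathe] C=[lens,disk]
Tick 3: prefer A, take crate from A; A=[ingot,apple,spool] B=[axle,lathe] C=[lens,disk,crate]
Tick 4: prefer B, take axle from B; A=[ingot,apple,spool] B=[lathe] C=[lens,disk,crate,axle]
Tick 5: prefer A, take ingot from A; A=[apple,spool] B=[lathe] C=[lens,disk,crate,axle,ingot]
Tick 6: prefer B, take lathe from B; A=[apple,spool] B=[-] C=[lens,disk,crate,axle,ingot,lathe]
Tick 7: prefer A, take apple from A; A=[spool] B=[-] C=[lens,disk,crate,axle,ingot,lathe,apple]
Tick 8: prefer B, take spool from A; A=[-] B=[-] C=[lens,disk,crate,axle,ingot,lathe,apple,spool]
Tick 9: prefer A, both empty, nothing taken; A=[-] B=[-] C=[lens,disk,crate,axle,ingot,lathe,apple,spool]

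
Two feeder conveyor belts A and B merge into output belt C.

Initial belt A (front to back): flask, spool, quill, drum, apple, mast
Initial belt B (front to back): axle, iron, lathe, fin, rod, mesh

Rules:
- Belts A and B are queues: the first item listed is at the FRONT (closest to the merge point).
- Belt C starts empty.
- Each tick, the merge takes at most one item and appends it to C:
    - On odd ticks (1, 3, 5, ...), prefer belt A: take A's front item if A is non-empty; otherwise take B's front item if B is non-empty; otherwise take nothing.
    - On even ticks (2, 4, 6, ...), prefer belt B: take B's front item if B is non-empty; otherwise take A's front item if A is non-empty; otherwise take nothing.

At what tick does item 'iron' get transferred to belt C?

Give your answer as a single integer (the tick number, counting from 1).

Answer: 4

Derivation:
Tick 1: prefer A, take flask from A; A=[spool,quill,drum,apple,mast] B=[axle,iron,lathe,fin,rod,mesh] C=[flask]
Tick 2: prefer B, take axle from B; A=[spool,quill,drum,apple,mast] B=[iron,lathe,fin,rod,mesh] C=[flask,axle]
Tick 3: prefer A, take spool from A; A=[quill,drum,apple,mast] B=[iron,lathe,fin,rod,mesh] C=[flask,axle,spool]
Tick 4: prefer B, take iron from B; A=[quill,drum,apple,mast] B=[lathe,fin,rod,mesh] C=[flask,axle,spool,iron]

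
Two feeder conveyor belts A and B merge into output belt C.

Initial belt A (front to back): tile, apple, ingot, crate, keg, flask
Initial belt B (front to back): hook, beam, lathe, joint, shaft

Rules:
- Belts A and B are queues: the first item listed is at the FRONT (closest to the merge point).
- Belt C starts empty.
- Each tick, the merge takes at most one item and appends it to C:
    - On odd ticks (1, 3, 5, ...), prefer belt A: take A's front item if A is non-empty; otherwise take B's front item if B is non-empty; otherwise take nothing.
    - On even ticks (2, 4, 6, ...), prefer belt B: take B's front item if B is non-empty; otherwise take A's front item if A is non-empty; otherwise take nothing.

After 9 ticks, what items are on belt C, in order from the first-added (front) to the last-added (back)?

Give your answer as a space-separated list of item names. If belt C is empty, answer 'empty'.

Answer: tile hook apple beam ingot lathe crate joint keg

Derivation:
Tick 1: prefer A, take tile from A; A=[apple,ingot,crate,keg,flask] B=[hook,beam,lathe,joint,shaft] C=[tile]
Tick 2: prefer B, take hook from B; A=[apple,ingot,crate,keg,flask] B=[beam,lathe,joint,shaft] C=[tile,hook]
Tick 3: prefer A, take apple from A; A=[ingot,crate,keg,flask] B=[beam,lathe,joint,shaft] C=[tile,hook,apple]
Tick 4: prefer B, take beam from B; A=[ingot,crate,keg,flask] B=[lathe,joint,shaft] C=[tile,hook,apple,beam]
Tick 5: prefer A, take ingot from A; A=[crate,keg,flask] B=[lathe,joint,shaft] C=[tile,hook,apple,beam,ingot]
Tick 6: prefer B, take lathe from B; A=[crate,keg,flask] B=[joint,shaft] C=[tile,hook,apple,beam,ingot,lathe]
Tick 7: prefer A, take crate from A; A=[keg,flask] B=[joint,shaft] C=[tile,hook,apple,beam,ingot,lathe,crate]
Tick 8: prefer B, take joint from B; A=[keg,flask] B=[shaft] C=[tile,hook,apple,beam,ingot,lathe,crate,joint]
Tick 9: prefer A, take keg from A; A=[flask] B=[shaft] C=[tile,hook,apple,beam,ingot,lathe,crate,joint,keg]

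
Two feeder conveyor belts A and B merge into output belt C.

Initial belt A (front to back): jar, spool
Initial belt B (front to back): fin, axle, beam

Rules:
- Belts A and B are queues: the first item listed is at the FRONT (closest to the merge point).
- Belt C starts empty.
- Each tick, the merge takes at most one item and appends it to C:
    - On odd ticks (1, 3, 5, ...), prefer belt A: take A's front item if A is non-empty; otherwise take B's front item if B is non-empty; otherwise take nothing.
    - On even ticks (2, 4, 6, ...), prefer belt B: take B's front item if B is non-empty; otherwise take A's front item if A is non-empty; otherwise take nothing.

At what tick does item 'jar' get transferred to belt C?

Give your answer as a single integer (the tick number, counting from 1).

Tick 1: prefer A, take jar from A; A=[spool] B=[fin,axle,beam] C=[jar]

Answer: 1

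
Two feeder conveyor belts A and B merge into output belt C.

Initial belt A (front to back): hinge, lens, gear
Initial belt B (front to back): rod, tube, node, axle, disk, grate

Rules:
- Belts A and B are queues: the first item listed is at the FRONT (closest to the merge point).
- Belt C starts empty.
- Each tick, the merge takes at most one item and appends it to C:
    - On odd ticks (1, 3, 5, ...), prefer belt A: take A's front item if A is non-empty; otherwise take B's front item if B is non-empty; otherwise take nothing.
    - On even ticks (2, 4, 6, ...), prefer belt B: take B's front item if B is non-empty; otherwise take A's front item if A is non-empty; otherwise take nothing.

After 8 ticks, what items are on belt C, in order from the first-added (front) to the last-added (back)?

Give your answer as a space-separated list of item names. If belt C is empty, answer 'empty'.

Answer: hinge rod lens tube gear node axle disk

Derivation:
Tick 1: prefer A, take hinge from A; A=[lens,gear] B=[rod,tube,node,axle,disk,grate] C=[hinge]
Tick 2: prefer B, take rod from B; A=[lens,gear] B=[tube,node,axle,disk,grate] C=[hinge,rod]
Tick 3: prefer A, take lens from A; A=[gear] B=[tube,node,axle,disk,grate] C=[hinge,rod,lens]
Tick 4: prefer B, take tube from B; A=[gear] B=[node,axle,disk,grate] C=[hinge,rod,lens,tube]
Tick 5: prefer A, take gear from A; A=[-] B=[node,axle,disk,grate] C=[hinge,rod,lens,tube,gear]
Tick 6: prefer B, take node from B; A=[-] B=[axle,disk,grate] C=[hinge,rod,lens,tube,gear,node]
Tick 7: prefer A, take axle from B; A=[-] B=[disk,grate] C=[hinge,rod,lens,tube,gear,node,axle]
Tick 8: prefer B, take disk from B; A=[-] B=[grate] C=[hinge,rod,lens,tube,gear,node,axle,disk]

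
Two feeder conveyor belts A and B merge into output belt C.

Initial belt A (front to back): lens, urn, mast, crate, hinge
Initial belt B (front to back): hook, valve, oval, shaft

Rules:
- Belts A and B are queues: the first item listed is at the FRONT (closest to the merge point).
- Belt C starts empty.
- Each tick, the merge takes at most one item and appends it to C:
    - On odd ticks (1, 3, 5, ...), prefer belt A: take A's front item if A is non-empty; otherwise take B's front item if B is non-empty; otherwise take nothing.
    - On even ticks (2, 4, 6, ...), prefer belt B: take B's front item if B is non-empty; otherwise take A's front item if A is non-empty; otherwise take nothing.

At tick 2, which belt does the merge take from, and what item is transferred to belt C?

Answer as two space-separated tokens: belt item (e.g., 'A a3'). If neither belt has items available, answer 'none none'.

Tick 1: prefer A, take lens from A; A=[urn,mast,crate,hinge] B=[hook,valve,oval,shaft] C=[lens]
Tick 2: prefer B, take hook from B; A=[urn,mast,crate,hinge] B=[valve,oval,shaft] C=[lens,hook]

Answer: B hook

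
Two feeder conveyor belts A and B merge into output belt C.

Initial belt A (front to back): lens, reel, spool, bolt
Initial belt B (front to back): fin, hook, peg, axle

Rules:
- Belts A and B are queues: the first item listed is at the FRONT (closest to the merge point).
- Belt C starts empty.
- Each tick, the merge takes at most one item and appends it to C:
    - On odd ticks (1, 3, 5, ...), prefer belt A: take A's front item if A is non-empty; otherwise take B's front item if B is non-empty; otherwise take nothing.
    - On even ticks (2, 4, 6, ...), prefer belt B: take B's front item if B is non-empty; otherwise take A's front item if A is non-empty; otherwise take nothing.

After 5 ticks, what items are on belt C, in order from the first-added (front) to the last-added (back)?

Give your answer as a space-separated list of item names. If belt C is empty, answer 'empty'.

Answer: lens fin reel hook spool

Derivation:
Tick 1: prefer A, take lens from A; A=[reel,spool,bolt] B=[fin,hook,peg,axle] C=[lens]
Tick 2: prefer B, take fin from B; A=[reel,spool,bolt] B=[hook,peg,axle] C=[lens,fin]
Tick 3: prefer A, take reel from A; A=[spool,bolt] B=[hook,peg,axle] C=[lens,fin,reel]
Tick 4: prefer B, take hook from B; A=[spool,bolt] B=[peg,axle] C=[lens,fin,reel,hook]
Tick 5: prefer A, take spool from A; A=[bolt] B=[peg,axle] C=[lens,fin,reel,hook,spool]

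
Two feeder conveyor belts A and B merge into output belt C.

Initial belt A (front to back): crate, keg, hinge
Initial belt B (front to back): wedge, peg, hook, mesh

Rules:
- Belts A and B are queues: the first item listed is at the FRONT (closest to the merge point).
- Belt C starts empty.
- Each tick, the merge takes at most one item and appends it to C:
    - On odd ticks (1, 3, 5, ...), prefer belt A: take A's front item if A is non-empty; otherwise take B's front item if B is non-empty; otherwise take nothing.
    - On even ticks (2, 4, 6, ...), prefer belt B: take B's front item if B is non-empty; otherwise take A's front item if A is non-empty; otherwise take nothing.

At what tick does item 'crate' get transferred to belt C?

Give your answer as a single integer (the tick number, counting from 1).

Answer: 1

Derivation:
Tick 1: prefer A, take crate from A; A=[keg,hinge] B=[wedge,peg,hook,mesh] C=[crate]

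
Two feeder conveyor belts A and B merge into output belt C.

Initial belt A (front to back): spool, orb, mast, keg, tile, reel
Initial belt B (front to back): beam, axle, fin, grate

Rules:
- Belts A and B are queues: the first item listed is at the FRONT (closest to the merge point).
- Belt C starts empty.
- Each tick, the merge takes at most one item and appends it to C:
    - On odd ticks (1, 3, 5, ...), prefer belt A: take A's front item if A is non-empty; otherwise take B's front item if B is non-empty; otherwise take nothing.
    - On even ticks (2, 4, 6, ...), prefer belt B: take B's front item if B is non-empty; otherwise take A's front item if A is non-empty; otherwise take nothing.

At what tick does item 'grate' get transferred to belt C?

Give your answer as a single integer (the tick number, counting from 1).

Answer: 8

Derivation:
Tick 1: prefer A, take spool from A; A=[orb,mast,keg,tile,reel] B=[beam,axle,fin,grate] C=[spool]
Tick 2: prefer B, take beam from B; A=[orb,mast,keg,tile,reel] B=[axle,fin,grate] C=[spool,beam]
Tick 3: prefer A, take orb from A; A=[mast,keg,tile,reel] B=[axle,fin,grate] C=[spool,beam,orb]
Tick 4: prefer B, take axle from B; A=[mast,keg,tile,reel] B=[fin,grate] C=[spool,beam,orb,axle]
Tick 5: prefer A, take mast from A; A=[keg,tile,reel] B=[fin,grate] C=[spool,beam,orb,axle,mast]
Tick 6: prefer B, take fin from B; A=[keg,tile,reel] B=[grate] C=[spool,beam,orb,axle,mast,fin]
Tick 7: prefer A, take keg from A; A=[tile,reel] B=[grate] C=[spool,beam,orb,axle,mast,fin,keg]
Tick 8: prefer B, take grate from B; A=[tile,reel] B=[-] C=[spool,beam,orb,axle,mast,fin,keg,grate]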